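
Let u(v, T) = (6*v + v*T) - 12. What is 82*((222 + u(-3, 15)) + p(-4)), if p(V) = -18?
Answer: 10578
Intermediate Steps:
u(v, T) = -12 + 6*v + T*v (u(v, T) = (6*v + T*v) - 12 = -12 + 6*v + T*v)
82*((222 + u(-3, 15)) + p(-4)) = 82*((222 + (-12 + 6*(-3) + 15*(-3))) - 18) = 82*((222 + (-12 - 18 - 45)) - 18) = 82*((222 - 75) - 18) = 82*(147 - 18) = 82*129 = 10578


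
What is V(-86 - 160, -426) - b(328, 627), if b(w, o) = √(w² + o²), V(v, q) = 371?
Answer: 371 - √500713 ≈ -336.61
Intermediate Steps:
b(w, o) = √(o² + w²)
V(-86 - 160, -426) - b(328, 627) = 371 - √(627² + 328²) = 371 - √(393129 + 107584) = 371 - √500713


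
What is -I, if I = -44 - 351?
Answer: 395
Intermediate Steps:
I = -395
-I = -1*(-395) = 395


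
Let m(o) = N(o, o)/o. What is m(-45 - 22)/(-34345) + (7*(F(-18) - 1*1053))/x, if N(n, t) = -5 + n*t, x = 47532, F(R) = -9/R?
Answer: -33480662549/218753196360 ≈ -0.15305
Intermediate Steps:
m(o) = (-5 + o**2)/o (m(o) = (-5 + o*o)/o = (-5 + o**2)/o)
m(-45 - 22)/(-34345) + (7*(F(-18) - 1*1053))/x = ((-45 - 22) - 5/(-45 - 22))/(-34345) + (7*(-9/(-18) - 1*1053))/47532 = (-67 - 5/(-67))*(-1/34345) + (7*(-9*(-1/18) - 1053))*(1/47532) = (-67 - 5*(-1/67))*(-1/34345) + (7*(1/2 - 1053))*(1/47532) = (-67 + 5/67)*(-1/34345) + (7*(-2105/2))*(1/47532) = -4484/67*(-1/34345) - 14735/2*1/47532 = 4484/2301115 - 14735/95064 = -33480662549/218753196360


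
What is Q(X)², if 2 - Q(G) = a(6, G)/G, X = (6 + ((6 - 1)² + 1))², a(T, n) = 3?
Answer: 4182025/1048576 ≈ 3.9883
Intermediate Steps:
X = 1024 (X = (6 + (5² + 1))² = (6 + (25 + 1))² = (6 + 26)² = 32² = 1024)
Q(G) = 2 - 3/G
Q(X)² = (2 - 3/1024)² = (2045/1024)² = 4182025/1048576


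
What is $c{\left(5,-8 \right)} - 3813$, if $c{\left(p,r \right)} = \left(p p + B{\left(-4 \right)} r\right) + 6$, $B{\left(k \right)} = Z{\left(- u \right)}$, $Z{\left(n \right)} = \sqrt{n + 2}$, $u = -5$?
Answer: $-3782 - 8 \sqrt{7} \approx -3803.2$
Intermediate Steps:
$Z{\left(n \right)} = \sqrt{2 + n}$
$B{\left(k \right)} = \sqrt{7}$ ($B{\left(k \right)} = \sqrt{2 - -5} = \sqrt{2 + 5} = \sqrt{7}$)
$c{\left(p,r \right)} = 6 + p^{2} + r \sqrt{7}$ ($c{\left(p,r \right)} = \left(p p + \sqrt{7} r\right) + 6 = \left(p^{2} + r \sqrt{7}\right) + 6 = 6 + p^{2} + r \sqrt{7}$)
$c{\left(5,-8 \right)} - 3813 = \left(6 + 5^{2} - 8 \sqrt{7}\right) - 3813 = \left(6 + 25 - 8 \sqrt{7}\right) - 3813 = \left(31 - 8 \sqrt{7}\right) - 3813 = -3782 - 8 \sqrt{7}$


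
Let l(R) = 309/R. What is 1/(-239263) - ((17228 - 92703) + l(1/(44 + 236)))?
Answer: -2642659836/239263 ≈ -11045.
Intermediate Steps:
1/(-239263) - ((17228 - 92703) + l(1/(44 + 236))) = 1/(-239263) - ((17228 - 92703) + 309/(1/(44 + 236))) = -1/239263 - (-75475 + 309/(1/280)) = -1/239263 - (-75475 + 309*280) = -1/239263 - (-75475 + 86520) = -1/239263 - 1*11045 = -1/239263 - 11045 = -2642659836/239263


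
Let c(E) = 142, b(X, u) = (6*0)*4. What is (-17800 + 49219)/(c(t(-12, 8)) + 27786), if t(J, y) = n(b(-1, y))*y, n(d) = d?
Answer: 9/8 ≈ 1.1250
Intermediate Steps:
b(X, u) = 0 (b(X, u) = 0*4 = 0)
t(J, y) = 0 (t(J, y) = 0*y = 0)
(-17800 + 49219)/(c(t(-12, 8)) + 27786) = (-17800 + 49219)/(142 + 27786) = 31419/27928 = 31419*(1/27928) = 9/8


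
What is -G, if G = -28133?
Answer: 28133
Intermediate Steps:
-G = -1*(-28133) = 28133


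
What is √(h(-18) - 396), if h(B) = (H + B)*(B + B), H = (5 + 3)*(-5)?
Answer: 6*√47 ≈ 41.134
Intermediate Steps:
H = -40 (H = 8*(-5) = -40)
h(B) = 2*B*(-40 + B) (h(B) = (-40 + B)*(B + B) = (-40 + B)*(2*B) = 2*B*(-40 + B))
√(h(-18) - 396) = √(2*(-18)*(-40 - 18) - 396) = √(2*(-18)*(-58) - 396) = √(2088 - 396) = √1692 = 6*√47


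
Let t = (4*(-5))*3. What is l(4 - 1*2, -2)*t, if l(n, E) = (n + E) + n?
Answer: -120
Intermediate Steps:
l(n, E) = E + 2*n (l(n, E) = (E + n) + n = E + 2*n)
t = -60 (t = -20*3 = -60)
l(4 - 1*2, -2)*t = (-2 + 2*(4 - 1*2))*(-60) = (-2 + 2*(4 - 2))*(-60) = (-2 + 2*2)*(-60) = (-2 + 4)*(-60) = 2*(-60) = -120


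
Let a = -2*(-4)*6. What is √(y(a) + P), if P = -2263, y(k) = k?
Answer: I*√2215 ≈ 47.064*I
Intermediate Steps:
a = 48 (a = 8*6 = 48)
√(y(a) + P) = √(48 - 2263) = √(-2215) = I*√2215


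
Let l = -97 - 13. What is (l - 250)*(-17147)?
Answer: 6172920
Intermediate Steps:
l = -110
(l - 250)*(-17147) = (-110 - 250)*(-17147) = -360*(-17147) = 6172920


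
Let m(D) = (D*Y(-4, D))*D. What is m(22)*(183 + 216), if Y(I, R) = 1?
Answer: 193116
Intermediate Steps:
m(D) = D² (m(D) = (D*1)*D = D*D = D²)
m(22)*(183 + 216) = 22²*(183 + 216) = 484*399 = 193116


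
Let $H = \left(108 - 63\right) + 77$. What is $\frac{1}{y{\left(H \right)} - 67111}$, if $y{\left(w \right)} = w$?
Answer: $- \frac{1}{66989} \approx -1.4928 \cdot 10^{-5}$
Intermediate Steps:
$H = 122$ ($H = 45 + 77 = 122$)
$\frac{1}{y{\left(H \right)} - 67111} = \frac{1}{122 - 67111} = \frac{1}{-66989} = - \frac{1}{66989}$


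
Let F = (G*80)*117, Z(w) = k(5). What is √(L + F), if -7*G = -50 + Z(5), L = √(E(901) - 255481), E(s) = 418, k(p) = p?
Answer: √(2948400 + 49*I*√255063)/7 ≈ 245.3 + 1.0294*I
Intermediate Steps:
Z(w) = 5
L = I*√255063 (L = √(418 - 255481) = √(-255063) = I*√255063 ≈ 505.04*I)
G = 45/7 (G = -(-50 + 5)/7 = -⅐*(-45) = 45/7 ≈ 6.4286)
F = 421200/7 (F = ((45/7)*80)*117 = (3600/7)*117 = 421200/7 ≈ 60171.)
√(L + F) = √(I*√255063 + 421200/7) = √(421200/7 + I*√255063)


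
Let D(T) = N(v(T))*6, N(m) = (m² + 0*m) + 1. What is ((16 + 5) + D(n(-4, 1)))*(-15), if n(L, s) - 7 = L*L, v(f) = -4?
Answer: -1845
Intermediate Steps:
N(m) = 1 + m² (N(m) = (m² + 0) + 1 = m² + 1 = 1 + m²)
n(L, s) = 7 + L² (n(L, s) = 7 + L*L = 7 + L²)
D(T) = 102 (D(T) = (1 + (-4)²)*6 = (1 + 16)*6 = 17*6 = 102)
((16 + 5) + D(n(-4, 1)))*(-15) = ((16 + 5) + 102)*(-15) = (21 + 102)*(-15) = 123*(-15) = -1845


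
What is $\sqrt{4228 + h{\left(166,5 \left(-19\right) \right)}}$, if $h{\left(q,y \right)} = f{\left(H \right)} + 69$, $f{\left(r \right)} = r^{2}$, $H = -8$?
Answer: $7 \sqrt{89} \approx 66.038$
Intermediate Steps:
$h{\left(q,y \right)} = 133$ ($h{\left(q,y \right)} = \left(-8\right)^{2} + 69 = 64 + 69 = 133$)
$\sqrt{4228 + h{\left(166,5 \left(-19\right) \right)}} = \sqrt{4228 + 133} = \sqrt{4361} = 7 \sqrt{89}$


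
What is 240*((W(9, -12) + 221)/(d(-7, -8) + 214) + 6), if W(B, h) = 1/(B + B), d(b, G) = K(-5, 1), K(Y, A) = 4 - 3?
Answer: 217592/129 ≈ 1686.8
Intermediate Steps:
K(Y, A) = 1
d(b, G) = 1
W(B, h) = 1/(2*B)
240*((W(9, -12) + 221)/(d(-7, -8) + 214) + 6) = 240*(((½)/9 + 221)/(1 + 214) + 6) = 240*(((½)*(⅑) + 221)/215 + 6) = 240*((1/18 + 221)*(1/215) + 6) = 240*((3979/18)*(1/215) + 6) = 240*(3979/3870 + 6) = 240*(27199/3870) = 217592/129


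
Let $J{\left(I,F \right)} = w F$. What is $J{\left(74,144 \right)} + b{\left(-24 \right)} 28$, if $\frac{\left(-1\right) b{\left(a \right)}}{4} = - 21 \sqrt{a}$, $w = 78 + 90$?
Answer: $24192 + 4704 i \sqrt{6} \approx 24192.0 + 11522.0 i$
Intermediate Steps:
$w = 168$
$J{\left(I,F \right)} = 168 F$
$b{\left(a \right)} = 84 \sqrt{a}$ ($b{\left(a \right)} = - 4 \left(- 21 \sqrt{a}\right) = 84 \sqrt{a}$)
$J{\left(74,144 \right)} + b{\left(-24 \right)} 28 = 168 \cdot 144 + 84 \sqrt{-24} \cdot 28 = 24192 + 84 \cdot 2 i \sqrt{6} \cdot 28 = 24192 + 168 i \sqrt{6} \cdot 28 = 24192 + 4704 i \sqrt{6}$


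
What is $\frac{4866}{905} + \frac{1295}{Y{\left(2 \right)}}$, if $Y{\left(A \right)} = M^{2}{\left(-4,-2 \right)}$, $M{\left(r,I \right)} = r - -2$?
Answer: $\frac{1191439}{3620} \approx 329.13$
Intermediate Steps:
$M{\left(r,I \right)} = 2 + r$ ($M{\left(r,I \right)} = r + 2 = 2 + r$)
$Y{\left(A \right)} = 4$ ($Y{\left(A \right)} = \left(2 - 4\right)^{2} = \left(-2\right)^{2} = 4$)
$\frac{4866}{905} + \frac{1295}{Y{\left(2 \right)}} = \frac{4866}{905} + \frac{1295}{4} = \frac{1191439}{3620}$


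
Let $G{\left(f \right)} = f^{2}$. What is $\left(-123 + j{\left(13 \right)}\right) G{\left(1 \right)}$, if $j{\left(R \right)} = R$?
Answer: $-110$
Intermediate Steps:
$\left(-123 + j{\left(13 \right)}\right) G{\left(1 \right)} = \left(-123 + 13\right) 1^{2} = \left(-110\right) 1 = -110$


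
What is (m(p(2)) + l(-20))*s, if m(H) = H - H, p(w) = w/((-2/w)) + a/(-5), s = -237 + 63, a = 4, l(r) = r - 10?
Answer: 5220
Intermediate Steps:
l(r) = -10 + r
s = -174
p(w) = -⅘ - w²/2 (p(w) = w/((-2/w)) + 4/(-5) = w*(-w/2) + 4*(-⅕) = -w²/2 - ⅘ = -⅘ - w²/2)
m(H) = 0
(m(p(2)) + l(-20))*s = (0 + (-10 - 20))*(-174) = (0 - 30)*(-174) = -30*(-174) = 5220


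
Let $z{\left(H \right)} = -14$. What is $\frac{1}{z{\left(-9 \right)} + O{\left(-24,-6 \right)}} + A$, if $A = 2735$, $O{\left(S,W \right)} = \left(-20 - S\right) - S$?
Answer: $\frac{38291}{14} \approx 2735.1$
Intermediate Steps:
$O{\left(S,W \right)} = -20 - 2 S$
$\frac{1}{z{\left(-9 \right)} + O{\left(-24,-6 \right)}} + A = \frac{1}{-14 - -28} + 2735 = \frac{1}{-14 + \left(-20 + 48\right)} + 2735 = \frac{1}{-14 + 28} + 2735 = \frac{1}{14} + 2735 = \frac{38291}{14}$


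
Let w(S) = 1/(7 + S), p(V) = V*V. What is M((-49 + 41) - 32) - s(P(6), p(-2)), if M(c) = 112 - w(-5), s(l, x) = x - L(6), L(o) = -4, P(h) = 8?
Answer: 207/2 ≈ 103.50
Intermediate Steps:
p(V) = V²
s(l, x) = 4 + x (s(l, x) = x - 1*(-4) = x + 4 = 4 + x)
M(c) = 223/2 (M(c) = 112 - 1/(7 - 5) = 112 - 1/2 = 112 - 1*½ = 112 - ½ = 223/2)
M((-49 + 41) - 32) - s(P(6), p(-2)) = 223/2 - (4 + (-2)²) = 223/2 - (4 + 4) = 223/2 - 1*8 = 223/2 - 8 = 207/2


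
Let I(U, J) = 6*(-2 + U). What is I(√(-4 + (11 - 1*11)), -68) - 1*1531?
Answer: -1543 + 12*I ≈ -1543.0 + 12.0*I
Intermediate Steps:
I(U, J) = -12 + 6*U
I(√(-4 + (11 - 1*11)), -68) - 1*1531 = (-12 + 6*√(-4 + (11 - 1*11))) - 1*1531 = (-12 + 6*√(-4 + (11 - 11))) - 1531 = (-12 + 6*√(-4 + 0)) - 1531 = (-12 + 6*√(-4)) - 1531 = (-12 + 6*(2*I)) - 1531 = (-12 + 12*I) - 1531 = -1543 + 12*I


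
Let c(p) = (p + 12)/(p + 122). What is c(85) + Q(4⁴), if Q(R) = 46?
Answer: 9619/207 ≈ 46.469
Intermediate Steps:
c(p) = (12 + p)/(122 + p)
c(85) + Q(4⁴) = (12 + 85)/(122 + 85) + 46 = 97/207 + 46 = 9619/207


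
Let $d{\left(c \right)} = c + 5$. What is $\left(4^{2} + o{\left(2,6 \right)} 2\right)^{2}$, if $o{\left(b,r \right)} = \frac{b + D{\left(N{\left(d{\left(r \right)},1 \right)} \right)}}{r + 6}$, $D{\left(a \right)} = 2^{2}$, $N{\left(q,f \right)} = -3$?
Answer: $289$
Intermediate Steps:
$d{\left(c \right)} = 5 + c$
$D{\left(a \right)} = 4$
$o{\left(b,r \right)} = \frac{4 + b}{6 + r}$ ($o{\left(b,r \right)} = \frac{b + 4}{r + 6} = \frac{4 + b}{6 + r}$)
$\left(4^{2} + o{\left(2,6 \right)} 2\right)^{2} = \left(4^{2} + \frac{4 + 2}{6 + 6} \cdot 2\right)^{2} = \left(16 + \frac{1}{12} \cdot 6 \cdot 2\right)^{2} = \left(16 + \frac{1}{2} \cdot 2\right)^{2} = \left(16 + 1\right)^{2} = 17^{2} = 289$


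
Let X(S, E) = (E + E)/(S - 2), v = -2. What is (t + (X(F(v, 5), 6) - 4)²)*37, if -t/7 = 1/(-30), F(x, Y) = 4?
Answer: 4699/30 ≈ 156.63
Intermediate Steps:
X(S, E) = 2*E/(-2 + S) (X(S, E) = (2*E)/(-2 + S) = 2*E/(-2 + S))
t = 7/30 (t = -7/(-30) = -7*(-1/30) = 7/30 ≈ 0.23333)
(t + (X(F(v, 5), 6) - 4)²)*37 = (7/30 + (2*6/(-2 + 4) - 4)²)*37 = (7/30 + (2*6/2 - 4)²)*37 = (7/30 + (2*6*(½) - 4)²)*37 = (7/30 + (6 - 4)²)*37 = (7/30 + 2²)*37 = (7/30 + 4)*37 = (127/30)*37 = 4699/30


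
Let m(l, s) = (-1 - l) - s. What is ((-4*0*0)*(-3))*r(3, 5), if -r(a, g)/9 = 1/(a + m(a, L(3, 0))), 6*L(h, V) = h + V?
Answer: 0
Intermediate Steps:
L(h, V) = V/6 + h/6 (L(h, V) = (h + V)/6 = (V + h)/6 = V/6 + h/6)
m(l, s) = -1 - l - s
r(a, g) = 6 (r(a, g) = -9/(a + (-1 - a - ((⅙)*0 + (⅙)*3))) = -9/(a + (-1 - a - (0 + ½))) = -9/(a + (-1 - a - 1*½)) = -9/(a + (-1 - a - ½)) = -9/(a + (-3/2 - a)) = -9/(-3/2) = -9*(-⅔) = 6)
((-4*0*0)*(-3))*r(3, 5) = ((-4*0*0)*(-3))*6 = ((0*0)*(-3))*6 = (0*(-3))*6 = 0*6 = 0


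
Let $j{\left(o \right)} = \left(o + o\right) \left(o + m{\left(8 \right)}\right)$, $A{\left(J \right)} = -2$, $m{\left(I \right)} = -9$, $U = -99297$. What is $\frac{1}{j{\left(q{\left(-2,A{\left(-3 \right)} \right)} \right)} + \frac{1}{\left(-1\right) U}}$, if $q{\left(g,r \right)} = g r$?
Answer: $- \frac{99297}{3971879} \approx -0.025$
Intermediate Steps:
$j{\left(o \right)} = 2 o \left(-9 + o\right)$ ($j{\left(o \right)} = \left(o + o\right) \left(o - 9\right) = 2 o \left(-9 + o\right)$)
$\frac{1}{j{\left(q{\left(-2,A{\left(-3 \right)} \right)} \right)} + \frac{1}{\left(-1\right) U}} = \frac{1}{2 \left(\left(-2\right) \left(-2\right)\right) \left(-9 - -4\right) + \frac{1}{\left(-1\right) \left(-99297\right)}} = \frac{1}{2 \cdot 4 \left(-9 + 4\right) + \frac{1}{99297}} = \frac{1}{2 \cdot 4 \left(-5\right) + \frac{1}{99297}} = \frac{1}{-40 + \frac{1}{99297}} = \frac{1}{- \frac{3971879}{99297}} = - \frac{99297}{3971879}$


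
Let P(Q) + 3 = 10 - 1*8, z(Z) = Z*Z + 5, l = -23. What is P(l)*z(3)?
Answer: -14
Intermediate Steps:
z(Z) = 5 + Z² (z(Z) = Z² + 5 = 5 + Z²)
P(Q) = -1 (P(Q) = -3 + (10 - 1*8) = -3 + (10 - 8) = -3 + 2 = -1)
P(l)*z(3) = -(5 + 3²) = -(5 + 9) = -1*14 = -14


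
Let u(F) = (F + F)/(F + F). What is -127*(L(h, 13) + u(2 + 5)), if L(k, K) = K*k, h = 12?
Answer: -19939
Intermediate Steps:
u(F) = 1 (u(F) = (2*F)/((2*F)) = (2*F)*(1/(2*F)) = 1)
-127*(L(h, 13) + u(2 + 5)) = -127*(13*12 + 1) = -127*(156 + 1) = -127*157 = -19939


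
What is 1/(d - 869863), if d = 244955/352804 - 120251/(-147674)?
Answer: -26049988948/22659882237014887 ≈ -1.1496e-6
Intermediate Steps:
d = 39299259237/26049988948 (d = 244955*(1/352804) - 120251*(-1/147674) = 244955/352804 + 120251/147674 = 39299259237/26049988948 ≈ 1.5086)
1/(d - 869863) = 1/(39299259237/26049988948 - 869863) = 1/(-22659882237014887/26049988948) = -26049988948/22659882237014887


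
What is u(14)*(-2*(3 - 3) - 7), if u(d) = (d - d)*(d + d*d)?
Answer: 0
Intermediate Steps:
u(d) = 0 (u(d) = 0*(d + d²) = 0)
u(14)*(-2*(3 - 3) - 7) = 0*(-2*(3 - 3) - 7) = 0*(-2*0 - 7) = 0*(0 - 7) = 0*(-7) = 0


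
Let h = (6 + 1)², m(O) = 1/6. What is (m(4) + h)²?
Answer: 87025/36 ≈ 2417.4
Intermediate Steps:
m(O) = ⅙ (m(O) = 1*(⅙) = ⅙)
h = 49 (h = 7² = 49)
(m(4) + h)² = (⅙ + 49)² = (295/6)² = 87025/36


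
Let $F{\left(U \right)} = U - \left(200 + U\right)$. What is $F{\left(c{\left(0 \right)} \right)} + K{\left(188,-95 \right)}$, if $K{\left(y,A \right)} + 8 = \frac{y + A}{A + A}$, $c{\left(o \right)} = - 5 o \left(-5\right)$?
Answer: $- \frac{39613}{190} \approx -208.49$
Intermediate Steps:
$c{\left(o \right)} = 25 o$
$K{\left(y,A \right)} = -8 + \frac{A + y}{2 A}$ ($K{\left(y,A \right)} = -8 + \frac{y + A}{A + A} = -8 + \frac{A + y}{2 A}$)
$F{\left(U \right)} = -200$
$F{\left(c{\left(0 \right)} \right)} + K{\left(188,-95 \right)} = -200 + \frac{188 - -1425}{2 \left(-95\right)} = -200 + \frac{1}{2} \left(- \frac{1}{95}\right) \left(188 + 1425\right) = -200 + \frac{1}{2} \left(- \frac{1}{95}\right) 1613 = -200 - \frac{1613}{190} = - \frac{39613}{190}$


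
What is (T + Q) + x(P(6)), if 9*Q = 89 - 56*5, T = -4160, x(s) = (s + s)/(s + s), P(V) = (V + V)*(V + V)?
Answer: -37622/9 ≈ -4180.2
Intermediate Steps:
P(V) = 4*V² (P(V) = (2*V)*(2*V) = 4*V²)
x(s) = 1 (x(s) = (2*s)/((2*s)) = (2*s)*(1/(2*s)) = 1)
Q = -191/9 (Q = (89 - 56*5)/9 = (89 - 280)/9 = (⅑)*(-191) = -191/9 ≈ -21.222)
(T + Q) + x(P(6)) = (-4160 - 191/9) + 1 = -37631/9 + 1 = -37622/9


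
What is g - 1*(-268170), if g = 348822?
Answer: 616992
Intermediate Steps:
g - 1*(-268170) = 348822 - 1*(-268170) = 348822 + 268170 = 616992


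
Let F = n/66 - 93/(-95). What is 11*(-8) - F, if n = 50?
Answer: -281324/3135 ≈ -89.737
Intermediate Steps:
F = 5444/3135 (F = 50/66 - 93/(-95) = 50*(1/66) - 93*(-1/95) = 25/33 + 93/95 = 5444/3135 ≈ 1.7365)
11*(-8) - F = 11*(-8) - 1*5444/3135 = -88 - 5444/3135 = -281324/3135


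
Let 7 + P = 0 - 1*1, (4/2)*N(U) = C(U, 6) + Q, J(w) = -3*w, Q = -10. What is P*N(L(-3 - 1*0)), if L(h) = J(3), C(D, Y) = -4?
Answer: 56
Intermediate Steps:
L(h) = -9 (L(h) = -3*3 = -9)
N(U) = -7 (N(U) = (-4 - 10)/2 = (½)*(-14) = -7)
P = -8 (P = -7 + (0 - 1*1) = -7 + (0 - 1) = -7 - 1 = -8)
P*N(L(-3 - 1*0)) = -8*(-7) = 56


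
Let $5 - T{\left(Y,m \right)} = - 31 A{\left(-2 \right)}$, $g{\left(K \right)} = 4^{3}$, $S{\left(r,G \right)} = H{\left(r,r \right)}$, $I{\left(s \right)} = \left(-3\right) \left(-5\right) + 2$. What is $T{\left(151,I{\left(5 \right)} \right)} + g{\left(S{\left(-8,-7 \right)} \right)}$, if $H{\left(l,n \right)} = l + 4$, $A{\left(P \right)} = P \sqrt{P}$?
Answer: $69 - 62 i \sqrt{2} \approx 69.0 - 87.681 i$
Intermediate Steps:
$A{\left(P \right)} = P^{\frac{3}{2}}$
$I{\left(s \right)} = 17$ ($I{\left(s \right)} = 15 + 2 = 17$)
$H{\left(l,n \right)} = 4 + l$
$S{\left(r,G \right)} = 4 + r$
$g{\left(K \right)} = 64$
$T{\left(Y,m \right)} = 5 - 62 i \sqrt{2}$ ($T{\left(Y,m \right)} = 5 - - 31 \left(-2\right)^{\frac{3}{2}} = 5 - - 31 \left(- 2 i \sqrt{2}\right) = 5 - 62 i \sqrt{2}$)
$T{\left(151,I{\left(5 \right)} \right)} + g{\left(S{\left(-8,-7 \right)} \right)} = \left(5 - 62 i \sqrt{2}\right) + 64 = 69 - 62 i \sqrt{2}$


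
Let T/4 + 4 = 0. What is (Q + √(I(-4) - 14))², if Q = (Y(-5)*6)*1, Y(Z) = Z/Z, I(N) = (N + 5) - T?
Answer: (6 + √3)² ≈ 59.785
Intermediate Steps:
T = -16 (T = -16 + 4*0 = -16 + 0 = -16)
I(N) = 21 + N (I(N) = (N + 5) - 1*(-16) = (5 + N) + 16 = 21 + N)
Y(Z) = 1
Q = 6 (Q = (1*6)*1 = 6*1 = 6)
(Q + √(I(-4) - 14))² = (6 + √((21 - 4) - 14))² = (6 + √(17 - 14))² = (6 + √3)²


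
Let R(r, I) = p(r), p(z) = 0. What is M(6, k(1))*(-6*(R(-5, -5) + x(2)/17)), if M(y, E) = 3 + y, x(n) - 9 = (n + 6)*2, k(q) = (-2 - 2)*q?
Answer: -1350/17 ≈ -79.412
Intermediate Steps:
R(r, I) = 0
k(q) = -4*q
x(n) = 21 + 2*n (x(n) = 9 + (n + 6)*2 = 9 + (6 + n)*2 = 9 + (12 + 2*n) = 21 + 2*n)
M(6, k(1))*(-6*(R(-5, -5) + x(2)/17)) = (3 + 6)*(-6*(0 + (21 + 2*2)/17)) = 9*(-6*(0 + (21 + 4)*(1/17))) = 9*(-6*(0 + 25*(1/17))) = 9*(-6*(0 + 25/17)) = 9*(-6*25/17) = 9*(-150/17) = -1350/17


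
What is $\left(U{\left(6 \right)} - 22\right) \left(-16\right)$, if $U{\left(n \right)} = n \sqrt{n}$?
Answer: $352 - 96 \sqrt{6} \approx 116.85$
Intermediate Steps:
$U{\left(n \right)} = n^{\frac{3}{2}}$
$\left(U{\left(6 \right)} - 22\right) \left(-16\right) = \left(6^{\frac{3}{2}} - 22\right) \left(-16\right) = \left(6 \sqrt{6} - 22\right) \left(-16\right) = \left(-22 + 6 \sqrt{6}\right) \left(-16\right) = 352 - 96 \sqrt{6}$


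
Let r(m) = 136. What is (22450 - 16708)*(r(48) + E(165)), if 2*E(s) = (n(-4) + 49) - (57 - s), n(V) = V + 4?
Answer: 1231659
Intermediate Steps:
n(V) = 4 + V
E(s) = -4 + s/2 (E(s) = (((4 - 4) + 49) - (57 - s))/2 = ((0 + 49) + (-57 + s))/2 = (49 + (-57 + s))/2 = (-8 + s)/2 = -4 + s/2)
(22450 - 16708)*(r(48) + E(165)) = (22450 - 16708)*(136 + (-4 + (1/2)*165)) = 5742*(136 + (-4 + 165/2)) = 5742*(136 + 157/2) = 5742*(429/2) = 1231659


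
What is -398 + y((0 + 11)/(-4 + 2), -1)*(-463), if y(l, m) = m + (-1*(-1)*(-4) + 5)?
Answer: -398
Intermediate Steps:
y(l, m) = 1 + m (y(l, m) = m + (1*(-4) + 5) = m + (-4 + 5) = m + 1 = 1 + m)
-398 + y((0 + 11)/(-4 + 2), -1)*(-463) = -398 + (1 - 1)*(-463) = -398 + 0*(-463) = -398 + 0 = -398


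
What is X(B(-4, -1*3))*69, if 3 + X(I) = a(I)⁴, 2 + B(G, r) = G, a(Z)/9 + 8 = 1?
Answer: 1086954102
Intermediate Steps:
a(Z) = -63 (a(Z) = -72 + 9*1 = -72 + 9 = -63)
B(G, r) = -2 + G
X(I) = 15752958 (X(I) = -3 + (-63)⁴ = -3 + 15752961 = 15752958)
X(B(-4, -1*3))*69 = 15752958*69 = 1086954102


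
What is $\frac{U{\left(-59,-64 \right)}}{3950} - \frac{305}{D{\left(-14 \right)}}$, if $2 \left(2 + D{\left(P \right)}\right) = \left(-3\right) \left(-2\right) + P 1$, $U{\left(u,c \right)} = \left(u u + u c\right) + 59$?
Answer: $\frac{624323}{11850} \approx 52.685$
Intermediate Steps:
$U{\left(u,c \right)} = 59 + u^{2} + c u$ ($U{\left(u,c \right)} = \left(u^{2} + c u\right) + 59 = 59 + u^{2} + c u$)
$D{\left(P \right)} = 1 + \frac{P}{2}$ ($D{\left(P \right)} = -2 + \frac{\left(-3\right) \left(-2\right) + P 1}{2} = -2 + \frac{6 + P}{2} = -2 + \left(3 + \frac{P}{2}\right) = 1 + \frac{P}{2}$)
$\frac{U{\left(-59,-64 \right)}}{3950} - \frac{305}{D{\left(-14 \right)}} = \frac{59 + \left(-59\right)^{2} - -3776}{3950} - \frac{305}{1 + \frac{1}{2} \left(-14\right)} = \left(59 + 3481 + 3776\right) \frac{1}{3950} - \frac{305}{1 - 7} = 7316 \cdot \frac{1}{3950} - \frac{305}{-6} = \frac{3658}{1975} - - \frac{305}{6} = \frac{3658}{1975} + \frac{305}{6} = \frac{624323}{11850}$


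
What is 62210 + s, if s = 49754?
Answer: 111964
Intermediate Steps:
62210 + s = 62210 + 49754 = 111964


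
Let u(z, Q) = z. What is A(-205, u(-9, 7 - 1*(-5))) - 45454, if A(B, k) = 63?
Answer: -45391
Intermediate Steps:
A(-205, u(-9, 7 - 1*(-5))) - 45454 = 63 - 45454 = -45391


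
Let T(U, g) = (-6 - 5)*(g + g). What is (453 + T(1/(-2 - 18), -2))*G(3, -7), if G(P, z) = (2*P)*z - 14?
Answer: -27832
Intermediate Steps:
G(P, z) = -14 + 2*P*z (G(P, z) = 2*P*z - 14 = -14 + 2*P*z)
T(U, g) = -22*g
(453 + T(1/(-2 - 18), -2))*G(3, -7) = (453 - 22*(-2))*(-14 + 2*3*(-7)) = (453 + 44)*(-14 - 42) = 497*(-56) = -27832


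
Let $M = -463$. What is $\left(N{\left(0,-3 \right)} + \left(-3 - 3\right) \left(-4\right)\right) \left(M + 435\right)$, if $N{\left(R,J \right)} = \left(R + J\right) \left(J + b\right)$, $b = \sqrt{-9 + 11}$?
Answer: $-924 + 84 \sqrt{2} \approx -805.21$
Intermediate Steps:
$b = \sqrt{2} \approx 1.4142$
$N{\left(R,J \right)} = \left(J + R\right) \left(J + \sqrt{2}\right)$ ($N{\left(R,J \right)} = \left(R + J\right) \left(J + \sqrt{2}\right) = \left(J + R\right) \left(J + \sqrt{2}\right)$)
$\left(N{\left(0,-3 \right)} + \left(-3 - 3\right) \left(-4\right)\right) \left(M + 435\right) = \left(\left(\left(-3\right)^{2} - 0 - 3 \sqrt{2} + 0 \sqrt{2}\right) + \left(-3 - 3\right) \left(-4\right)\right) \left(-463 + 435\right) = \left(\left(9 + 0 - 3 \sqrt{2} + 0\right) - -24\right) \left(-28\right) = \left(\left(9 - 3 \sqrt{2}\right) + 24\right) \left(-28\right) = \left(33 - 3 \sqrt{2}\right) \left(-28\right) = -924 + 84 \sqrt{2}$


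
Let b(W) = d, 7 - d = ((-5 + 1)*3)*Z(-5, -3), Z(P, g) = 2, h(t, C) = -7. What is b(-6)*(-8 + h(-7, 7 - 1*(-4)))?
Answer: -465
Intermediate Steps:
d = 31 (d = 7 - (-5 + 1)*3*2 = 7 - (-4*3)*2 = 7 - (-12)*2 = 7 - 1*(-24) = 7 + 24 = 31)
b(W) = 31
b(-6)*(-8 + h(-7, 7 - 1*(-4))) = 31*(-8 - 7) = 31*(-15) = -465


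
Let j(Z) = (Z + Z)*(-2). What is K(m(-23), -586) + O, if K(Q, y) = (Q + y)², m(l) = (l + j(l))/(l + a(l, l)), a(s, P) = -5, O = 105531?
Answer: 354227833/784 ≈ 4.5182e+5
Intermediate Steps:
j(Z) = -4*Z (j(Z) = (2*Z)*(-2) = -4*Z)
m(l) = -3*l/(-5 + l) (m(l) = (l - 4*l)/(l - 5) = (-3*l)/(-5 + l) = -3*l/(-5 + l))
K(m(-23), -586) + O = (-3*(-23)/(-5 - 23) - 586)² + 105531 = (-3*(-23)/(-28) - 586)² + 105531 = (-3*(-23)*(-1/28) - 586)² + 105531 = (-69/28 - 586)² + 105531 = (-16477/28)² + 105531 = 271491529/784 + 105531 = 354227833/784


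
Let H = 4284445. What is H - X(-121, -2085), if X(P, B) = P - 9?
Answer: 4284575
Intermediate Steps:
X(P, B) = -9 + P
H - X(-121, -2085) = 4284445 - (-9 - 121) = 4284445 - 1*(-130) = 4284445 + 130 = 4284575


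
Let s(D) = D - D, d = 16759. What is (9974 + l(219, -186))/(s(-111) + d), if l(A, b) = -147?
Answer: 9827/16759 ≈ 0.58637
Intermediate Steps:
s(D) = 0
(9974 + l(219, -186))/(s(-111) + d) = (9974 - 147)/(0 + 16759) = 9827/16759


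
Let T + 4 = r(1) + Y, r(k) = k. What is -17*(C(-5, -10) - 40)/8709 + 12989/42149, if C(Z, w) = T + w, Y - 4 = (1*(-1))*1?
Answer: 148947851/367075641 ≈ 0.40577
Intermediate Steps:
Y = 3 (Y = 4 + (1*(-1))*1 = 4 - 1*1 = 4 - 1 = 3)
T = 0 (T = -4 + (1 + 3) = -4 + 4 = 0)
C(Z, w) = w (C(Z, w) = 0 + w = w)
-17*(C(-5, -10) - 40)/8709 + 12989/42149 = -17*(-10 - 40)/8709 + 12989/42149 = -17*(-50)*(1/8709) + 12989*(1/42149) = 850*(1/8709) + 12989/42149 = 850/8709 + 12989/42149 = 148947851/367075641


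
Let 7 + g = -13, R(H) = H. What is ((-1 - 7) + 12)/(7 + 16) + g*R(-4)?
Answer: 1844/23 ≈ 80.174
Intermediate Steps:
g = -20 (g = -7 - 13 = -20)
((-1 - 7) + 12)/(7 + 16) + g*R(-4) = ((-1 - 7) + 12)/(7 + 16) - 20*(-4) = (-8 + 12)/23 + 80 = 4*(1/23) + 80 = 4/23 + 80 = 1844/23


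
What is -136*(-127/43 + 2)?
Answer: 5576/43 ≈ 129.67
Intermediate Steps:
-136*(-127/43 + 2) = -136*(-41/43) = 5576/43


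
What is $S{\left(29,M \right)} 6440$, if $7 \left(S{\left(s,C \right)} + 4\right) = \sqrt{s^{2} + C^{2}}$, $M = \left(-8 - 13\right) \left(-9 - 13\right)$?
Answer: $-25760 + 920 \sqrt{214285} \approx 4.0012 \cdot 10^{5}$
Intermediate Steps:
$M = 462$ ($M = \left(-21\right) \left(-22\right) = 462$)
$S{\left(s,C \right)} = -4 + \frac{\sqrt{C^{2} + s^{2}}}{7}$ ($S{\left(s,C \right)} = -4 + \frac{\sqrt{s^{2} + C^{2}}}{7} = -4 + \frac{\sqrt{C^{2} + s^{2}}}{7}$)
$S{\left(29,M \right)} 6440 = \left(-4 + \frac{\sqrt{462^{2} + 29^{2}}}{7}\right) 6440 = \left(-4 + \frac{\sqrt{213444 + 841}}{7}\right) 6440 = \left(-4 + \frac{\sqrt{214285}}{7}\right) 6440 = -25760 + 920 \sqrt{214285}$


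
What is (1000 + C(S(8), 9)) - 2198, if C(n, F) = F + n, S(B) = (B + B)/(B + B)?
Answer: -1188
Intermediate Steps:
S(B) = 1 (S(B) = (2*B)/((2*B)) = (2*B)*(1/(2*B)) = 1)
(1000 + C(S(8), 9)) - 2198 = (1000 + (9 + 1)) - 2198 = (1000 + 10) - 2198 = 1010 - 2198 = -1188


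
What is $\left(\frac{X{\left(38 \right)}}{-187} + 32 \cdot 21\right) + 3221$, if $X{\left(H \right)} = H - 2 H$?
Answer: $\frac{728029}{187} \approx 3893.2$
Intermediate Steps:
$X{\left(H \right)} = - H$
$\left(\frac{X{\left(38 \right)}}{-187} + 32 \cdot 21\right) + 3221 = \left(\frac{\left(-1\right) 38}{-187} + 32 \cdot 21\right) + 3221 = \left(\left(-38\right) \left(- \frac{1}{187}\right) + 672\right) + 3221 = \left(\frac{38}{187} + 672\right) + 3221 = \frac{125702}{187} + 3221 = \frac{728029}{187}$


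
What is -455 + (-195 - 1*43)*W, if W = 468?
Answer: -111839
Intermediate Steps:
-455 + (-195 - 1*43)*W = -455 + (-195 - 1*43)*468 = -455 + (-195 - 43)*468 = -455 - 238*468 = -455 - 111384 = -111839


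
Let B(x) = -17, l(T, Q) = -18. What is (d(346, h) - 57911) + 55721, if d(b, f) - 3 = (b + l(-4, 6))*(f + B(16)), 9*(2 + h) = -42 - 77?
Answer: -114803/9 ≈ -12756.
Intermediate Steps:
h = -137/9 (h = -2 + (-42 - 77)/9 = -2 + (⅑)*(-119) = -2 - 119/9 = -137/9 ≈ -15.222)
d(b, f) = 3 + (-18 + b)*(-17 + f) (d(b, f) = 3 + (b - 18)*(f - 17) = 3 + (-18 + b)*(-17 + f))
(d(346, h) - 57911) + 55721 = ((309 - 18*(-137/9) - 17*346 + 346*(-137/9)) - 57911) + 55721 = ((309 + 274 - 5882 - 47402/9) - 57911) + 55721 = (-95093/9 - 57911) + 55721 = -616292/9 + 55721 = -114803/9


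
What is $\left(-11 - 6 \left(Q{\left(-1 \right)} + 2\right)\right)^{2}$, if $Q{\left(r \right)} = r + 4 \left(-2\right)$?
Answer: $961$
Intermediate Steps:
$Q{\left(r \right)} = -8 + r$ ($Q{\left(r \right)} = r - 8 = -8 + r$)
$\left(-11 - 6 \left(Q{\left(-1 \right)} + 2\right)\right)^{2} = \left(-11 - 6 \left(\left(-8 - 1\right) + 2\right)\right)^{2} = \left(-11 - 6 \left(-9 + 2\right)\right)^{2} = \left(-11 - -42\right)^{2} = \left(-11 + 42\right)^{2} = 31^{2} = 961$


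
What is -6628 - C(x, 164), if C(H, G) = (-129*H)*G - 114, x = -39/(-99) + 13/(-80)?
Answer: -355887/220 ≈ -1617.7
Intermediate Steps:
x = 611/2640 (x = -39*(-1/99) + 13*(-1/80) = 13/33 - 13/80 = 611/2640 ≈ 0.23144)
C(H, G) = -114 - 129*G*H (C(H, G) = -129*G*H - 114 = -114 - 129*G*H)
-6628 - C(x, 164) = -6628 - (-114 - 129*164*611/2640) = -6628 - (-114 - 1077193/220) = -6628 - 1*(-1102273/220) = -6628 + 1102273/220 = -355887/220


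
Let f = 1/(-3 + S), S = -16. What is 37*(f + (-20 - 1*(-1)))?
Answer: -13394/19 ≈ -704.95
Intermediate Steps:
f = -1/19 (f = 1/(-3 - 16) = 1/(-19) = -1/19 ≈ -0.052632)
37*(f + (-20 - 1*(-1))) = 37*(-1/19 + (-20 - 1*(-1))) = 37*(-1/19 + (-20 + 1)) = 37*(-1/19 - 19) = 37*(-362/19) = -13394/19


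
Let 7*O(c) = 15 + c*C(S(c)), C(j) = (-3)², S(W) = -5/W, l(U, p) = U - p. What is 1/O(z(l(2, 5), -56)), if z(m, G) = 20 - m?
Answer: 7/222 ≈ 0.031532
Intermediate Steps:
C(j) = 9
O(c) = 15/7 + 9*c/7 (O(c) = (15 + c*9)/7 = (15 + 9*c)/7 = 15/7 + 9*c/7)
1/O(z(l(2, 5), -56)) = 1/(15/7 + 9*(20 - (2 - 1*5))/7) = 1/(15/7 + 9*(20 - (2 - 5))/7) = 1/(15/7 + 9*(20 - 1*(-3))/7) = 1/(15/7 + 9*(20 + 3)/7) = 1/(15/7 + (9/7)*23) = 1/(15/7 + 207/7) = 1/(222/7) = 7/222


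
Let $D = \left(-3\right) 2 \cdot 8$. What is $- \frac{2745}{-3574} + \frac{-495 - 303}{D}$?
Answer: $\frac{248651}{14296} \approx 17.393$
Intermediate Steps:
$D = -48$ ($D = \left(-6\right) 8 = -48$)
$- \frac{2745}{-3574} + \frac{-495 - 303}{D} = - \frac{2745}{-3574} + \frac{-495 - 303}{-48} = \left(-2745\right) \left(- \frac{1}{3574}\right) - - \frac{133}{8} = \frac{2745}{3574} + \frac{133}{8} = \frac{248651}{14296}$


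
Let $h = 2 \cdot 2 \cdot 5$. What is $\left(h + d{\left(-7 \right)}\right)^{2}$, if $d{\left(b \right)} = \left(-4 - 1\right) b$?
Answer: $3025$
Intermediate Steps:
$h = 20$ ($h = 4 \cdot 5 = 20$)
$d{\left(b \right)} = - 5 b$
$\left(h + d{\left(-7 \right)}\right)^{2} = \left(20 - -35\right)^{2} = \left(20 + 35\right)^{2} = 55^{2} = 3025$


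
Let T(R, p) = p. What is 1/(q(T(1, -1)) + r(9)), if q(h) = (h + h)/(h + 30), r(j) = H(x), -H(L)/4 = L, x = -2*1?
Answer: 29/230 ≈ 0.12609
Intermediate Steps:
x = -2
H(L) = -4*L
r(j) = 8 (r(j) = -4*(-2) = 8)
q(h) = 2*h/(30 + h) (q(h) = (2*h)/(30 + h) = 2*h/(30 + h))
1/(q(T(1, -1)) + r(9)) = 1/(2*(-1)/(30 - 1) + 8) = 1/(2*(-1)/29 + 8) = 1/(2*(-1)*(1/29) + 8) = 1/(-2/29 + 8) = 1/(230/29) = 29/230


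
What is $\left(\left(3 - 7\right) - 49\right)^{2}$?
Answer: $2809$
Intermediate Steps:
$\left(\left(3 - 7\right) - 49\right)^{2} = \left(-4 - 49\right)^{2} = \left(-53\right)^{2} = 2809$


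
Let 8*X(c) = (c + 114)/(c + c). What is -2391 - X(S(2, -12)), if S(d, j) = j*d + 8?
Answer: -305999/128 ≈ -2390.6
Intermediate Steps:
S(d, j) = 8 + d*j (S(d, j) = d*j + 8 = 8 + d*j)
X(c) = (114 + c)/(16*c) (X(c) = ((c + 114)/(c + c))/8 = ((114 + c)/((2*c)))/8 = ((114 + c)*(1/(2*c)))/8 = ((114 + c)/(2*c))/8 = (114 + c)/(16*c))
-2391 - X(S(2, -12)) = -2391 - (114 + (8 + 2*(-12)))/(16*(8 + 2*(-12))) = -2391 - (114 + (8 - 24))/(16*(8 - 24)) = -2391 - (114 - 16)/(16*(-16)) = -2391 - (-1)*98/(16*16) = -2391 - 1*(-49/128) = -2391 + 49/128 = -305999/128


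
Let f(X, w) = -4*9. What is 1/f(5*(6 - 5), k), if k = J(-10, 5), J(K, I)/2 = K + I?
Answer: -1/36 ≈ -0.027778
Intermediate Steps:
J(K, I) = 2*I + 2*K (J(K, I) = 2*(K + I) = 2*(I + K) = 2*I + 2*K)
k = -10 (k = 2*5 + 2*(-10) = 10 - 20 = -10)
f(X, w) = -36
1/f(5*(6 - 5), k) = 1/(-36) = -1/36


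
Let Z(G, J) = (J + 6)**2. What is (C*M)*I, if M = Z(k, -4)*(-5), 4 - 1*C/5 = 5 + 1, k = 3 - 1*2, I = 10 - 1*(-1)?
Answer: 2200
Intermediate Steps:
I = 11 (I = 10 + 1 = 11)
k = 1 (k = 3 - 2 = 1)
C = -10 (C = 20 - 5*(5 + 1) = 20 - 5*6 = 20 - 30 = -10)
Z(G, J) = (6 + J)**2
M = -20 (M = (6 - 4)**2*(-5) = 2**2*(-5) = 4*(-5) = -20)
(C*M)*I = -10*(-20)*11 = 200*11 = 2200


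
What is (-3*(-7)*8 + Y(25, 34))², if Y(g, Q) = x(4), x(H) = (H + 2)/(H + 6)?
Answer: 710649/25 ≈ 28426.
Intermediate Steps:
x(H) = (2 + H)/(6 + H)
Y(g, Q) = ⅗ (Y(g, Q) = (2 + 4)/(6 + 4) = 6/10 = (⅒)*6 = ⅗)
(-3*(-7)*8 + Y(25, 34))² = (-3*(-7)*8 + ⅗)² = (21*8 + ⅗)² = (168 + ⅗)² = (843/5)² = 710649/25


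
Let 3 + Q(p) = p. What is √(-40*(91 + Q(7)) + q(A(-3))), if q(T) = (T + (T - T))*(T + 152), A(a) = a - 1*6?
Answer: I*√5087 ≈ 71.323*I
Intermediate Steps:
Q(p) = -3 + p
A(a) = -6 + a (A(a) = a - 6 = -6 + a)
q(T) = T*(152 + T) (q(T) = (T + 0)*(152 + T) = T*(152 + T))
√(-40*(91 + Q(7)) + q(A(-3))) = √(-40*(91 + (-3 + 7)) + (-6 - 3)*(152 + (-6 - 3))) = √(-40*(91 + 4) - 9*(152 - 9)) = √(-40*95 - 9*143) = √(-3800 - 1287) = √(-5087) = I*√5087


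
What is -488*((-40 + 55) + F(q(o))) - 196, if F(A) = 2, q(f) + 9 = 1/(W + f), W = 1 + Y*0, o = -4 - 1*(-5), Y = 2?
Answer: -8492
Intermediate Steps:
o = 1 (o = -4 + 5 = 1)
W = 1 (W = 1 + 2*0 = 1 + 0 = 1)
q(f) = -9 + 1/(1 + f)
-488*((-40 + 55) + F(q(o))) - 196 = -488*((-40 + 55) + 2) - 196 = -488*(15 + 2) - 196 = -488*17 - 196 = -8296 - 196 = -8492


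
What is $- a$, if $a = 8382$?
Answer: $-8382$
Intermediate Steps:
$- a = \left(-1\right) 8382 = -8382$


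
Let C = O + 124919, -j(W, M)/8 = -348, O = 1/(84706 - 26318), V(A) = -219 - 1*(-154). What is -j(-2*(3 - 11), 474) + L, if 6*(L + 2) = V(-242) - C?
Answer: -2757859867/116776 ≈ -23617.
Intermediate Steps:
V(A) = -65 (V(A) = -219 + 154 = -65)
O = 1/58388 ≈ 1.7127e-5
j(W, M) = 2784 (j(W, M) = -8*(-348) = 2784)
C = 7293770573/58388 (C = 1/58388 + 124919 = 7293770573/58388 ≈ 1.2492e+5)
L = -2432755483/116776 (L = -2 + (-65 - 1*7293770573/58388)/6 = -2 + (-65 - 7293770573/58388)/6 = -2 + (⅙)*(-7297565793/58388) = -2 - 2432521931/116776 = -2432755483/116776 ≈ -20833.)
-j(-2*(3 - 11), 474) + L = -1*2784 - 2432755483/116776 = -2784 - 2432755483/116776 = -2757859867/116776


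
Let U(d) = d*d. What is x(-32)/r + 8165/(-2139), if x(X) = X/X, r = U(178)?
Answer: -11247727/2946612 ≈ -3.8172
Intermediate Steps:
U(d) = d²
r = 31684 (r = 178² = 31684)
x(X) = 1
x(-32)/r + 8165/(-2139) = 1/31684 + 8165/(-2139) = 1*(1/31684) + 8165*(-1/2139) = 1/31684 - 355/93 = -11247727/2946612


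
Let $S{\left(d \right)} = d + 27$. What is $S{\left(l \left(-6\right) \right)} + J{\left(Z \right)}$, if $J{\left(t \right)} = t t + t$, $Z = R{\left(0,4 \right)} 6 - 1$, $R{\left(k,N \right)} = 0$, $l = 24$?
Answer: $-117$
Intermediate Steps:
$S{\left(d \right)} = 27 + d$
$Z = -1$ ($Z = 0 \cdot 6 - 1 = 0 - 1 = -1$)
$J{\left(t \right)} = t + t^{2}$ ($J{\left(t \right)} = t^{2} + t = t + t^{2}$)
$S{\left(l \left(-6\right) \right)} + J{\left(Z \right)} = \left(27 + 24 \left(-6\right)\right) - \left(1 - 1\right) = \left(27 - 144\right) - 0 = -117 + 0 = -117$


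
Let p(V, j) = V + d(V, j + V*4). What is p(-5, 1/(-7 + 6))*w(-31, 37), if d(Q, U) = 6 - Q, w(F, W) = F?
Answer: -186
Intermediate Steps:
p(V, j) = 6 (p(V, j) = V + (6 - V) = 6)
p(-5, 1/(-7 + 6))*w(-31, 37) = 6*(-31) = -186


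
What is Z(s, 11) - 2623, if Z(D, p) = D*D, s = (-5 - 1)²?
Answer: -1327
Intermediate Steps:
s = 36 (s = (-6)² = 36)
Z(D, p) = D²
Z(s, 11) - 2623 = 36² - 2623 = 1296 - 2623 = -1327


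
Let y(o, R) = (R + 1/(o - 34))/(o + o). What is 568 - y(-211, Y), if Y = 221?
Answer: 29389832/51695 ≈ 568.52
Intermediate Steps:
y(o, R) = (R + 1/(-34 + o))/(2*o) (y(o, R) = (R + 1/(-34 + o))/((2*o)) = (R + 1/(-34 + o))*(1/(2*o)) = (R + 1/(-34 + o))/(2*o))
568 - y(-211, Y) = 568 - (1 - 34*221 + 221*(-211))/(2*(-211)*(-34 - 211)) = 568 - (-1)*(1 - 7514 - 46631)/(2*211*(-245)) = 568 - (-1)*(-1)*(-54144)/(2*211*245) = 568 - 1*(-27072/51695) = 568 + 27072/51695 = 29389832/51695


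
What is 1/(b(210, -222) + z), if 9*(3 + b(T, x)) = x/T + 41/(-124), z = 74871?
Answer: 39060/2924338057 ≈ 1.3357e-5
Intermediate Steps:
b(T, x) = -3389/1116 + x/(9*T) (b(T, x) = -3 + (x/T + 41/(-124))/9 = -3 + (x/T + 41*(-1/124))/9 = -3 + (x/T - 41/124)/9 = -3 + (-41/124 + x/T)/9 = -3 + (-41/1116 + x/(9*T)) = -3389/1116 + x/(9*T))
1/(b(210, -222) + z) = 1/((-3389/1116 + (⅑)*(-222)/210) + 74871) = 1/((-3389/1116 + (⅑)*(-222)*(1/210)) + 74871) = 1/((-3389/1116 - 37/315) + 74871) = 1/(-123203/39060 + 74871) = 1/(2924338057/39060) = 39060/2924338057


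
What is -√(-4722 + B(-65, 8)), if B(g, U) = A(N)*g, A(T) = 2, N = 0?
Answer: -2*I*√1213 ≈ -69.656*I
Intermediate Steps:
B(g, U) = 2*g
-√(-4722 + B(-65, 8)) = -√(-4722 + 2*(-65)) = -√(-4722 - 130) = -√(-4852) = -2*I*√1213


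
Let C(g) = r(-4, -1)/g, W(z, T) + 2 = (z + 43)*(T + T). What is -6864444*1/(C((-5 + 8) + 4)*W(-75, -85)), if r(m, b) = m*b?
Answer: -12012777/5438 ≈ -2209.0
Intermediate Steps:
r(m, b) = b*m
W(z, T) = -2 + 2*T*(43 + z) (W(z, T) = -2 + (z + 43)*(T + T) = -2 + (43 + z)*(2*T) = -2 + 2*T*(43 + z))
C(g) = 4/g (C(g) = (-1*(-4))/g = 4/g)
-6864444*1/(C((-5 + 8) + 4)*W(-75, -85)) = -6864444*7/(4*(-2 + 86*(-85) + 2*(-85)*(-75))) = -6864444*7/(4*(-2 - 7310 + 12750)) = -6864444/(5438*(4/7)) = -6864444/21752/7 = -6864444*7/21752 = -12012777/5438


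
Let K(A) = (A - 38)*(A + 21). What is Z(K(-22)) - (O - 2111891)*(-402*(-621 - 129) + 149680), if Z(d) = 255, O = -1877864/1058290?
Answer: 100838504628918367/105829 ≈ 9.5284e+11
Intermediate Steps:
O = -938932/529145 (O = -1877864*1/1058290 = -938932/529145 ≈ -1.7744)
K(A) = (-38 + A)*(21 + A)
Z(K(-22)) - (O - 2111891)*(-402*(-621 - 129) + 149680) = 255 - (-938932/529145 - 2111891)*(-402*(-621 - 129) + 149680) = 255 - (-1117497502127)*(-402*(-750) + 149680)/529145 = 255 - (-1117497502127)*(301500 + 149680)/529145 = 255 - (-1117497502127)*451180/529145 = 255 - 1*(-100838504601931972/105829) = 255 + 100838504601931972/105829 = 100838504628918367/105829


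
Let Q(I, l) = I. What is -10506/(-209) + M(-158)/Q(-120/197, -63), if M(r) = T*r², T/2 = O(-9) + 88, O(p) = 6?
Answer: -24154147552/3135 ≈ -7.7047e+6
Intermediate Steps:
T = 188 (T = 2*(6 + 88) = 2*94 = 188)
M(r) = 188*r²
-10506/(-209) + M(-158)/Q(-120/197, -63) = -10506/(-209) + (188*(-158)²)/((-120/197)) = -10506*(-1/209) + (188*24964)/((-120*1/197)) = 10506/209 + 4693232/(-120/197) = 10506/209 + 4693232*(-197/120) = 10506/209 - 115570838/15 = -24154147552/3135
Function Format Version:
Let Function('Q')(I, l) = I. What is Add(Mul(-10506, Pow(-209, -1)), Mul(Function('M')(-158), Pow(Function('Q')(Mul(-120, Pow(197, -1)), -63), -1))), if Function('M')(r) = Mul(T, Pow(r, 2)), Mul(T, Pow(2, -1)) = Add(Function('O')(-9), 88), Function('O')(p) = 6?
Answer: Rational(-24154147552, 3135) ≈ -7.7047e+6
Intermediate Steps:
T = 188 (T = Mul(2, Add(6, 88)) = Mul(2, 94) = 188)
Function('M')(r) = Mul(188, Pow(r, 2))
Add(Mul(-10506, Pow(-209, -1)), Mul(Function('M')(-158), Pow(Function('Q')(Mul(-120, Pow(197, -1)), -63), -1))) = Add(Mul(-10506, Pow(-209, -1)), Mul(Mul(188, Pow(-158, 2)), Pow(Mul(-120, Pow(197, -1)), -1))) = Add(Mul(-10506, Rational(-1, 209)), Mul(Mul(188, 24964), Pow(Mul(-120, Rational(1, 197)), -1))) = Add(Rational(10506, 209), Mul(4693232, Pow(Rational(-120, 197), -1))) = Add(Rational(10506, 209), Mul(4693232, Rational(-197, 120))) = Add(Rational(10506, 209), Rational(-115570838, 15)) = Rational(-24154147552, 3135)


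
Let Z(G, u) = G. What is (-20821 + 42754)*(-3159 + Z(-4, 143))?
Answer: -69374079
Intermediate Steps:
(-20821 + 42754)*(-3159 + Z(-4, 143)) = (-20821 + 42754)*(-3159 - 4) = 21933*(-3163) = -69374079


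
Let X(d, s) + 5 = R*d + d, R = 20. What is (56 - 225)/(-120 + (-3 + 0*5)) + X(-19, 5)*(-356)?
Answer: 17690521/123 ≈ 1.4383e+5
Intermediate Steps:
X(d, s) = -5 + 21*d (X(d, s) = -5 + (20*d + d) = -5 + 21*d)
(56 - 225)/(-120 + (-3 + 0*5)) + X(-19, 5)*(-356) = (56 - 225)/(-120 + (-3 + 0*5)) + (-5 + 21*(-19))*(-356) = -169/(-120 + (-3 + 0)) + (-5 - 399)*(-356) = -169/(-120 - 3) - 404*(-356) = -169/(-123) + 143824 = -169*(-1/123) + 143824 = 169/123 + 143824 = 17690521/123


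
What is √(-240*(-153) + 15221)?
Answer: √51941 ≈ 227.91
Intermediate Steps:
√(-240*(-153) + 15221) = √(36720 + 15221) = √51941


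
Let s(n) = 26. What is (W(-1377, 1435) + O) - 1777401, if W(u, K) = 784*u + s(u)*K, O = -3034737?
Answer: -5854396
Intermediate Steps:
W(u, K) = 26*K + 784*u (W(u, K) = 784*u + 26*K = 26*K + 784*u)
(W(-1377, 1435) + O) - 1777401 = ((26*1435 + 784*(-1377)) - 3034737) - 1777401 = ((37310 - 1079568) - 3034737) - 1777401 = (-1042258 - 3034737) - 1777401 = -4076995 - 1777401 = -5854396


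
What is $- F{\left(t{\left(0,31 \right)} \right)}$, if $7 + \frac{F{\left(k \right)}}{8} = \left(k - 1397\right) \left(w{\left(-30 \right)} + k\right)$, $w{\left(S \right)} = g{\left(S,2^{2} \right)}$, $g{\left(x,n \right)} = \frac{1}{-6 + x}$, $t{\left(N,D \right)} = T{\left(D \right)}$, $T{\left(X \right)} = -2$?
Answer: $- \frac{203750}{9} \approx -22639.0$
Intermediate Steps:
$t{\left(N,D \right)} = -2$
$w{\left(S \right)} = \frac{1}{-6 + S}$
$F{\left(k \right)} = -56 + 8 \left(-1397 + k\right) \left(- \frac{1}{36} + k\right)$ ($F{\left(k \right)} = -56 + 8 \left(k - 1397\right) \left(\frac{1}{-6 - 30} + k\right) = -56 + 8 \left(-1397 + k\right) \left(\frac{1}{-36} + k\right) = -56 + 8 \left(-1397 + k\right) \left(- \frac{1}{36} + k\right)$)
$- F{\left(t{\left(0,31 \right)} \right)} = - (\frac{2290}{9} + 8 \left(-2\right)^{2} - - \frac{201172}{9}) = - (\frac{2290}{9} + 8 \cdot 4 + \frac{201172}{9}) = - (\frac{2290}{9} + 32 + \frac{201172}{9}) = \left(-1\right) \frac{203750}{9} = - \frac{203750}{9}$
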